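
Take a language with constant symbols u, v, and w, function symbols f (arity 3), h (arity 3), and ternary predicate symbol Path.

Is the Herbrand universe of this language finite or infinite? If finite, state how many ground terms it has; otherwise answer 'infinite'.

infinite

The signature has at least one function symbol (f, arity 3) and at least one constant (u).
Iterating f gives infinitely many distinct ground terms: u, f(u, u, u), f(f(u, u, u), f(u, u, u), f(u, u, u)), ...
So the Herbrand universe is infinite.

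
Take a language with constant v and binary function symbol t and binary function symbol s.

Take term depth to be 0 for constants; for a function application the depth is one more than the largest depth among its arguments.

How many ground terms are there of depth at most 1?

If N_k denotes the number of depth-≤k ground terms, the 1 constant gives N_0 = 1, and each function symbol of arity r contributes N_{k-1}^r new terms at level k: N_k = 1 + N_{k-1}^2 + N_{k-1}^2.
N_0 = 1
N_1 = 1 + 1^2 + 1^2 = 3
Explicitly: v, t(v, v), s(v, v).

3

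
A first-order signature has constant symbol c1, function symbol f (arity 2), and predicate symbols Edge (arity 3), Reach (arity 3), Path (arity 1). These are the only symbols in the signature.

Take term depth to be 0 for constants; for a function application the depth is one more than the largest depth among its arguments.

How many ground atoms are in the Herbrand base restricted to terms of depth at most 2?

255

First count ground terms of depth ≤ 2.
If N_k denotes the number of depth-≤k ground terms, the 1 constant gives N_0 = 1, and each function symbol of arity r contributes N_{k-1}^r new terms at level k: N_k = 1 + N_{k-1}^2.
N_0 = 1
N_1 = 1 + 1^2 = 2
N_2 = 1 + 2^2 = 5
Explicitly: c1, f(c1, c1), f(c1, f(c1, c1)), f(f(c1, c1), c1), f(f(c1, c1), f(c1, c1)).
So |H| = 5.
A ground atom is a predicate applied to a tuple of terms from H, so the count is the sum over predicates of |H|^arity:
  Edge: 5^3 = 125;  Reach: 5^3 = 125;  Path: 5
Total ground atoms: 125 + 125 + 5 = 255.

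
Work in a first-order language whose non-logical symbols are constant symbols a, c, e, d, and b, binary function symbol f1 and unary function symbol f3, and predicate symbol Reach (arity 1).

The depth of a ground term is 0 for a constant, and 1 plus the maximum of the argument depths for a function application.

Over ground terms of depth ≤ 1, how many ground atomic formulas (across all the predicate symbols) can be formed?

First count ground terms of depth ≤ 1.
Let N_k = |{terms of depth ≤ k}|. Then N_0 = 5 and N_k = 5 + N_{k-1}^2 + N_{k-1} for k ≥ 1 (one summand per function symbol, arity giving the exponent).
N_0 = 5
N_1 = 5 + 5^2 + 5 = 35
So |H| = 35.
For each predicate symbol, the number of ground atoms is |H| raised to its arity; summing:
  Reach: 35
Total ground atoms: 35.

35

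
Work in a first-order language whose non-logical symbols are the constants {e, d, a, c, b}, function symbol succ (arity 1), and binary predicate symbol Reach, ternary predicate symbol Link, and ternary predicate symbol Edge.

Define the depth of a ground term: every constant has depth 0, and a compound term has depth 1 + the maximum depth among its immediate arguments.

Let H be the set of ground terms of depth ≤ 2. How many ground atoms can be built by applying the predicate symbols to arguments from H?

6975

First count ground terms of depth ≤ 2.
Count level by level. With function symbols succ/1, the terms of depth ≤ k are the 5 constants together with each function applied to depth-≤(k−1) tuples, so N_k = 5 + N_{k-1}.
N_0 = 5
N_1 = 5 + 5 = 10
N_2 = 5 + 10 = 15
So |H| = 15.
Each predicate of arity r yields |H|^r ground atoms (one per choice of an r-tuple from H):
  Reach: 15^2 = 225;  Link: 15^3 = 3375;  Edge: 15^3 = 3375
Total ground atoms: 225 + 3375 + 3375 = 6975.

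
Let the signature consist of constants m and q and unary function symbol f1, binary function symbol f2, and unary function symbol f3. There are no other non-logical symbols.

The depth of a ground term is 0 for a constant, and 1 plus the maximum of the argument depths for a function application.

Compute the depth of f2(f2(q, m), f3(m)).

depth(f2(q, m)) = 1 + max(0, 0) = 1
depth(f3(m)) = 1 + depth(m) = 1 + 0 = 1
depth(f2(f2(q, m), f3(m))) = 1 + max(1, 1) = 2

2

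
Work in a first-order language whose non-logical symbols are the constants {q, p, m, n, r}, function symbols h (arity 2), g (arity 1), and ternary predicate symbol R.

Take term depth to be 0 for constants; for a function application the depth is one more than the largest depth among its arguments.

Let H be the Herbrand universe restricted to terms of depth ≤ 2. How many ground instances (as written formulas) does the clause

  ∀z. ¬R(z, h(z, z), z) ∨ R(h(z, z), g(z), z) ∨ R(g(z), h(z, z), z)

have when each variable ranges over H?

Ground terms of depth ≤ 2:
  Let N_k count ground terms of depth at most k. Each non-constant term of depth ≤ k is some function symbol applied to depth-≤(k−1) arguments, giving N_k = 5 + N_{k-1}^2 + N_{k-1}.
  N_0 = 5
  N_1 = 5 + 5^2 + 5 = 35
  N_2 = 5 + 35^2 + 35 = 1265
So there are 1265 ground terms available for substitution.
There is 1 variable to instantiate (z),  occurring in at least one literal, so different choices give different ground instances.
Number of ground instances = 1265.

1265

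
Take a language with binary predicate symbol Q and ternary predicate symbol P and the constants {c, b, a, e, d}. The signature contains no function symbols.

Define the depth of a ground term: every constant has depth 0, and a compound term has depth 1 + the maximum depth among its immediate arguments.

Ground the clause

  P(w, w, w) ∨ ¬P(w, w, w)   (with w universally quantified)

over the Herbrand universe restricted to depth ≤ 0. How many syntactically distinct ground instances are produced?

Ground terms of depth ≤ 0:
  With no function symbols every ground term is a constant, so there are exactly 5 ground terms at every depth bound.
  N_0 = 5
  Explicitly: c, b, a, e, d.
So there are 5 ground terms available for substitution.
There is 1 variable to instantiate (w),  occurring in at least one literal, so different choices give different ground instances.
Number of ground instances = 5.

5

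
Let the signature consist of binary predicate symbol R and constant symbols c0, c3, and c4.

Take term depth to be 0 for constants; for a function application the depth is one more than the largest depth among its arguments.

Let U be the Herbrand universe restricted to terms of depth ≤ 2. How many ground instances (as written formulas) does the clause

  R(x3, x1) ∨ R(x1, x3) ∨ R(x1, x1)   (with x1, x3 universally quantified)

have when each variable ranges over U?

Ground terms of depth ≤ 2:
  With no function symbols every ground term is a constant, so there are exactly 3 ground terms at every depth bound.
  N_0 = 3
  N_1 = 3
  N_2 = 3
  Explicitly: c0, c3, c4.
So there are 3 ground terms available for substitution.
Each of x1, x3 ranges independently over the available ground terms, and distinct assignments produce distinct instances.
Number of ground instances = 3^2 = 9.

9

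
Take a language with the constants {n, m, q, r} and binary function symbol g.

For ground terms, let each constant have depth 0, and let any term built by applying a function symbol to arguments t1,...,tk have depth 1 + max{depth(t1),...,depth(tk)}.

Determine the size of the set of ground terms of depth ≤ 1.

20

Count level by level. With function symbols g/2, the terms of depth ≤ k are the 4 constants together with each function applied to depth-≤(k−1) tuples, so N_k = 4 + N_{k-1}^2.
N_0 = 4
N_1 = 4 + 4^2 = 20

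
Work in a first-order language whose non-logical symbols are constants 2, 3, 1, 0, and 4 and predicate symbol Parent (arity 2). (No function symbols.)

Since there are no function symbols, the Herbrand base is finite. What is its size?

25

With no function symbols, the Herbrand universe is just the 5 constants.
Ground atoms per predicate: Parent: 5^2 = 25.
Herbrand base size = 25 = 25.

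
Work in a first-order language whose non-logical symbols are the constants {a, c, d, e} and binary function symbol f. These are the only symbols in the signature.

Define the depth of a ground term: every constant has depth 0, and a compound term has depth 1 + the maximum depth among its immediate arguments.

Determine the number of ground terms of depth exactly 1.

Count level by level. With function symbols f/2, the terms of depth ≤ k are the 4 constants together with each function applied to depth-≤(k−1) tuples, so N_k = 4 + N_{k-1}^2.
N_0 = 4
N_1 = 4 + 4^2 = 20
Terms of depth exactly 1: N_1 − N_0 = 20 − 4 = 16.

16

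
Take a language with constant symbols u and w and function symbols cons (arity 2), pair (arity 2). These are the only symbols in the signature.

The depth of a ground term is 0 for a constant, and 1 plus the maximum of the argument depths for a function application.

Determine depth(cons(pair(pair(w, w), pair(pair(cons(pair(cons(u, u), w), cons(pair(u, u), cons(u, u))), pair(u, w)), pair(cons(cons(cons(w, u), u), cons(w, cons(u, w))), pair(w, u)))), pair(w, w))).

7

depth(pair(w, w)) = 1 + max(0, 0) = 1
depth(cons(u, u)) = 1 + max(0, 0) = 1
depth(pair(cons(u, u), w)) = 1 + max(1, 0) = 2
depth(pair(u, u)) = 1 + max(0, 0) = 1
depth(cons(pair(u, u), cons(u, u))) = 1 + max(1, 1) = 2
depth(cons(pair(cons(u, u), w), cons(pair(u, u), cons(u, u)))) = 1 + max(2, 2) = 3
depth(pair(u, w)) = 1 + max(0, 0) = 1
depth(pair(cons(pair(cons(u, u), w), cons(pair(u, u), cons(u, u))), pair(u, w))) = 1 + max(3, 1) = 4
depth(cons(w, u)) = 1 + max(0, 0) = 1
depth(cons(cons(w, u), u)) = 1 + max(1, 0) = 2
depth(cons(u, w)) = 1 + max(0, 0) = 1
depth(cons(w, cons(u, w))) = 1 + max(0, 1) = 2
depth(cons(cons(cons(w, u), u), cons(w, cons(u, w)))) = 1 + max(2, 2) = 3
depth(pair(w, u)) = 1 + max(0, 0) = 1
depth(pair(cons(cons(cons(w, u), u), cons(w, cons(u, w))), pair(w, u))) = 1 + max(3, 1) = 4
depth(pair(pair(cons(pair(cons(u, u), w), cons(pair(u, u), cons(u, u))), pair(u, w)), pair(cons(cons(cons(w, u), u), cons(w, cons(u, w))), pair(w, u)))) = 1 + max(4, 4) = 5
depth(pair(pair(w, w), pair(pair(cons(pair(cons(u, u), w), cons(pair(u, u), cons(u, u))), pair(u, w)), pair(cons(cons(cons(w, u), u), cons(w, cons(u, w))), pair(w, u))))) = 1 + max(1, 5) = 6
depth(cons(pair(pair(w, w), pair(pair(cons(pair(cons(u, u), w), cons(pair(u, u), cons(u, u))), pair(u, w)), pair(cons(cons(cons(w, u), u), cons(w, cons(u, w))), pair(w, u)))), pair(w, w))) = 1 + max(6, 1) = 7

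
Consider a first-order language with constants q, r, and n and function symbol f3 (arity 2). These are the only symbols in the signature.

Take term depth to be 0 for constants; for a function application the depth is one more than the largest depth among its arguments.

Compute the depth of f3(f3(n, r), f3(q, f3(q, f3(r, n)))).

depth(f3(n, r)) = 1 + max(0, 0) = 1
depth(f3(r, n)) = 1 + max(0, 0) = 1
depth(f3(q, f3(r, n))) = 1 + max(0, 1) = 2
depth(f3(q, f3(q, f3(r, n)))) = 1 + max(0, 2) = 3
depth(f3(f3(n, r), f3(q, f3(q, f3(r, n))))) = 1 + max(1, 3) = 4

4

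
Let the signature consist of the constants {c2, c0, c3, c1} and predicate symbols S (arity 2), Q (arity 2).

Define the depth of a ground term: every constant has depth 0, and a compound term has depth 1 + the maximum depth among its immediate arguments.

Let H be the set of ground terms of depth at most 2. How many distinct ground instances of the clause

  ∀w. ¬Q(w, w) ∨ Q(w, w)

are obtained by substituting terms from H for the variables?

Ground terms of depth ≤ 2:
  With no function symbols every ground term is a constant, so there are exactly 4 ground terms at every depth bound.
  N_0 = 4
  N_1 = 4
  N_2 = 4
  Explicitly: c2, c0, c3, c1.
So there are 4 ground terms available for substitution.
The body mentions the single quantified variable w; since ground terms form a free algebra, no two substitutions collapse to the same formula.
Number of ground instances = 4.

4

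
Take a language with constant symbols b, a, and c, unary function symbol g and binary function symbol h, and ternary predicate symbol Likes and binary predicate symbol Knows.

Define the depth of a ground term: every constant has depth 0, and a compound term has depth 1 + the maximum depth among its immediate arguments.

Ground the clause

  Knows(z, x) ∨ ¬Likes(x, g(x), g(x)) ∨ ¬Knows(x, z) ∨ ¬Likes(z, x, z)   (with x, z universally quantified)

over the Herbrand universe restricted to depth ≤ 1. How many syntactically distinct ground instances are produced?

225

Ground terms of depth ≤ 1:
  Count level by level. With function symbols g/1, h/2, the terms of depth ≤ k are the 3 constants together with each function applied to depth-≤(k−1) tuples, so N_k = 3 + N_{k-1} + N_{k-1}^2.
  N_0 = 3
  N_1 = 3 + 3 + 3^2 = 15
So there are 15 ground terms available for substitution.
The clause has 2 distinct variables (x, z), each appearing in the body. In the free term algebra distinct substitutions yield syntactically distinct ground instances.
Number of ground instances = 15^2 = 225.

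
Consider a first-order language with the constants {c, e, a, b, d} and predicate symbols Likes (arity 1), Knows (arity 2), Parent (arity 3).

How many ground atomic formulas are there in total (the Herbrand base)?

155

With no function symbols, the Herbrand universe is just the 5 constants.
Ground atoms per predicate: Likes: 5, Knows: 5^2 = 25, Parent: 5^3 = 125.
Herbrand base size = 5 + 25 + 125 = 155.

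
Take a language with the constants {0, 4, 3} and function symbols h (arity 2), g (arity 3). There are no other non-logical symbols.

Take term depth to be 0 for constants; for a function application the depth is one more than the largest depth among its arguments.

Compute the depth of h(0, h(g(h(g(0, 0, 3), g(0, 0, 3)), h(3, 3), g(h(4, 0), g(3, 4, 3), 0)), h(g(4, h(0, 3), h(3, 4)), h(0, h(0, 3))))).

depth(g(0, 0, 3)) = 1 + max(0, 0, 0) = 1
depth(h(g(0, 0, 3), g(0, 0, 3))) = 1 + max(1, 1) = 2
depth(h(3, 3)) = 1 + max(0, 0) = 1
depth(h(4, 0)) = 1 + max(0, 0) = 1
depth(g(3, 4, 3)) = 1 + max(0, 0, 0) = 1
depth(g(h(4, 0), g(3, 4, 3), 0)) = 1 + max(1, 1, 0) = 2
depth(g(h(g(0, 0, 3), g(0, 0, 3)), h(3, 3), g(h(4, 0), g(3, 4, 3), 0))) = 1 + max(2, 1, 2) = 3
depth(h(0, 3)) = 1 + max(0, 0) = 1
depth(h(3, 4)) = 1 + max(0, 0) = 1
depth(g(4, h(0, 3), h(3, 4))) = 1 + max(0, 1, 1) = 2
depth(h(0, h(0, 3))) = 1 + max(0, 1) = 2
depth(h(g(4, h(0, 3), h(3, 4)), h(0, h(0, 3)))) = 1 + max(2, 2) = 3
depth(h(g(h(g(0, 0, 3), g(0, 0, 3)), h(3, 3), g(h(4, 0), g(3, 4, 3), 0)), h(g(4, h(0, 3), h(3, 4)), h(0, h(0, 3))))) = 1 + max(3, 3) = 4
depth(h(0, h(g(h(g(0, 0, 3), g(0, 0, 3)), h(3, 3), g(h(4, 0), g(3, 4, 3), 0)), h(g(4, h(0, 3), h(3, 4)), h(0, h(0, 3)))))) = 1 + max(0, 4) = 5

5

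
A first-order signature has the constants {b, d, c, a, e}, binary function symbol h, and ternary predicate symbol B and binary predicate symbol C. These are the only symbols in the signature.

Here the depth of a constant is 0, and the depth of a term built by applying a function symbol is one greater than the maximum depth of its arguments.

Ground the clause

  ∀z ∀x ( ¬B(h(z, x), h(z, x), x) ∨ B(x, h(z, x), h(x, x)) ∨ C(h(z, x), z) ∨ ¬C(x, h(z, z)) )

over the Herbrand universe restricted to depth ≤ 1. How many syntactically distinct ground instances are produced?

900

Ground terms of depth ≤ 1:
  Write N_k for the number of ground terms of depth ≤ k. A term of depth ≤ k is either a constant or a function symbol applied to arguments of depth ≤ k−1, so N_k = 5 + N_{k-1}^2.
  N_0 = 5
  N_1 = 5 + 5^2 = 30
So there are 30 ground terms available for substitution.
The body mentions every one of the 2 quantified variables; since ground terms form a free algebra, no two substitutions collapse to the same formula.
Number of ground instances = 30^2 = 900.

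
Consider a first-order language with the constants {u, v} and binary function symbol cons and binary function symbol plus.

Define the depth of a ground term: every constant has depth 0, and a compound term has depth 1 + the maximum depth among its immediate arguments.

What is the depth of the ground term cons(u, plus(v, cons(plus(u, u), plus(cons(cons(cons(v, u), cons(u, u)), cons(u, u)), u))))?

7

depth(plus(u, u)) = 1 + max(0, 0) = 1
depth(cons(v, u)) = 1 + max(0, 0) = 1
depth(cons(u, u)) = 1 + max(0, 0) = 1
depth(cons(cons(v, u), cons(u, u))) = 1 + max(1, 1) = 2
depth(cons(cons(cons(v, u), cons(u, u)), cons(u, u))) = 1 + max(2, 1) = 3
depth(plus(cons(cons(cons(v, u), cons(u, u)), cons(u, u)), u)) = 1 + max(3, 0) = 4
depth(cons(plus(u, u), plus(cons(cons(cons(v, u), cons(u, u)), cons(u, u)), u))) = 1 + max(1, 4) = 5
depth(plus(v, cons(plus(u, u), plus(cons(cons(cons(v, u), cons(u, u)), cons(u, u)), u)))) = 1 + max(0, 5) = 6
depth(cons(u, plus(v, cons(plus(u, u), plus(cons(cons(cons(v, u), cons(u, u)), cons(u, u)), u))))) = 1 + max(0, 6) = 7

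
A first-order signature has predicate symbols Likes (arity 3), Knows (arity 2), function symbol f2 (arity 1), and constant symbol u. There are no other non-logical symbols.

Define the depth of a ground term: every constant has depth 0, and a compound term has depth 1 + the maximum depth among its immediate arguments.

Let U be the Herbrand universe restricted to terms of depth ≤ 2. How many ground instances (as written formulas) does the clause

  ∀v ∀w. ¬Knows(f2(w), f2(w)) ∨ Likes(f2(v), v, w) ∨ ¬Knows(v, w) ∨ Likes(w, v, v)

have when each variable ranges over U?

Ground terms of depth ≤ 2:
  If N_k denotes the number of depth-≤k ground terms, the 1 constant gives N_0 = 1, and each function symbol of arity r contributes N_{k-1}^r new terms at level k: N_k = 1 + N_{k-1}.
  N_0 = 1
  N_1 = 1 + 1 = 2
  N_2 = 1 + 2 = 3
  Explicitly: u, f2(u), f2(f2(u)).
So there are 3 ground terms available for substitution.
The clause has 2 distinct variables (v, w), each appearing in the body. In the free term algebra distinct substitutions yield syntactically distinct ground instances.
Number of ground instances = 3^2 = 9.

9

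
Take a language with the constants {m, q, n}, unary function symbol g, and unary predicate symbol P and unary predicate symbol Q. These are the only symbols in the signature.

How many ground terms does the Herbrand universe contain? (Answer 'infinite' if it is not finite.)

infinite

The signature has at least one function symbol (g, arity 1) and at least one constant (m).
Iterating g gives infinitely many distinct ground terms: m, g(m), g(g(m)), ...
So the Herbrand universe is infinite.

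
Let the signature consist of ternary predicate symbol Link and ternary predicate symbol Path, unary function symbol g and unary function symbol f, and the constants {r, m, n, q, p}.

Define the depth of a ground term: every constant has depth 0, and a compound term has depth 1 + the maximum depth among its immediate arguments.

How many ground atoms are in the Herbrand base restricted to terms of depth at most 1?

First count ground terms of depth ≤ 1.
Count level by level. With function symbols g/1, f/1, the terms of depth ≤ k are the 5 constants together with each function applied to depth-≤(k−1) tuples, so N_k = 5 + N_{k-1} + N_{k-1}.
N_0 = 5
N_1 = 5 + 5 + 5 = 15
So |H| = 15.
For each predicate symbol, the number of ground atoms is |H| raised to its arity; summing:
  Link: 15^3 = 3375;  Path: 15^3 = 3375
Total ground atoms: 3375 + 3375 = 6750.

6750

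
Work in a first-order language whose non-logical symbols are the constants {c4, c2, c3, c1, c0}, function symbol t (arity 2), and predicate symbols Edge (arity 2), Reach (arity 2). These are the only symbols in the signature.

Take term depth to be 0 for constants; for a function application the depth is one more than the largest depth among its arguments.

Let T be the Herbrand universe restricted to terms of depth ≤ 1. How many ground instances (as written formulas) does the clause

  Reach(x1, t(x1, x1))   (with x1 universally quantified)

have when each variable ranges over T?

30

Ground terms of depth ≤ 1:
  If N_k denotes the number of depth-≤k ground terms, the 5 constants give N_0 = 5, and each function symbol of arity r contributes N_{k-1}^r new terms at level k: N_k = 5 + N_{k-1}^2.
  N_0 = 5
  N_1 = 5 + 5^2 = 30
So there are 30 ground terms available for substitution.
The variable x1 ranges independently over the available ground terms, and distinct assignments produce distinct instances.
Number of ground instances = 30.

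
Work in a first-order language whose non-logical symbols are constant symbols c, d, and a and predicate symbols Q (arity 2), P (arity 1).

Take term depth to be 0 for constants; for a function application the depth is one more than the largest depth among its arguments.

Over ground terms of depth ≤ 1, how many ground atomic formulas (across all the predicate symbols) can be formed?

First count ground terms of depth ≤ 1.
With no function symbols every ground term is a constant, so there are exactly 3 ground terms at every depth bound.
N_0 = 3
N_1 = 3
Explicitly: c, d, a.
So |H| = 3.
Ground atoms are formed by filling each argument slot of a predicate with a term from H, so an r-ary predicate gives |H|^r atoms:
  Q: 3^2 = 9;  P: 3
Total ground atoms: 9 + 3 = 12.

12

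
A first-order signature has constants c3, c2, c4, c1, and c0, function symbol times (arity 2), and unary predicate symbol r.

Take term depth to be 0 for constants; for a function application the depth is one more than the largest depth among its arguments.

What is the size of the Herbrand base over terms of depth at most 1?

30

First count ground terms of depth ≤ 1.
Count level by level. With function symbols times/2, the terms of depth ≤ k are the 5 constants together with each function applied to depth-≤(k−1) tuples, so N_k = 5 + N_{k-1}^2.
N_0 = 5
N_1 = 5 + 5^2 = 30
So |H| = 30.
For each predicate symbol, the number of ground atoms is |H| raised to its arity; summing:
  r: 30
Total ground atoms: 30.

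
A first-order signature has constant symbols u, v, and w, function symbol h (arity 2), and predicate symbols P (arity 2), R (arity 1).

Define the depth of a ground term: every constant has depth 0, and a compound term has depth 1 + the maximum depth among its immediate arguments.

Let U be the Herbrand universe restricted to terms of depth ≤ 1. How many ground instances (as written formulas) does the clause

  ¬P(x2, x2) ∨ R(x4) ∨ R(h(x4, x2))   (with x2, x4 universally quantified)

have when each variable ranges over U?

144

Ground terms of depth ≤ 1:
  Write N_k for the number of ground terms of depth ≤ k. A term of depth ≤ k is either a constant or a function symbol applied to arguments of depth ≤ k−1, so N_k = 3 + N_{k-1}^2.
  N_0 = 3
  N_1 = 3 + 3^2 = 12
  Explicitly: u, v, w, h(u, u), h(u, v), h(u, w), h(v, u), h(v, v), h(v, w), h(w, u), h(w, v), h(w, w).
So there are 12 ground terms available for substitution.
There are 2 variables to instantiate (x2, x4), each occurring in at least one literal, so different choices give different ground instances.
Number of ground instances = 12^2 = 144.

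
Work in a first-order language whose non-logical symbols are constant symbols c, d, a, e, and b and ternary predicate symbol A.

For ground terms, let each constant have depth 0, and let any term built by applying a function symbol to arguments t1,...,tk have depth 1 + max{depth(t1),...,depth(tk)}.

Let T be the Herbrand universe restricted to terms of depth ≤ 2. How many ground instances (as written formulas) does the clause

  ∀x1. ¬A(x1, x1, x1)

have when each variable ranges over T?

Ground terms of depth ≤ 2:
  With no function symbols every ground term is a constant, so there are exactly 5 ground terms at every depth bound.
  N_0 = 5
  N_1 = 5
  N_2 = 5
So there are 5 ground terms available for substitution.
The body mentions the single quantified variable x1; since ground terms form a free algebra, no two substitutions collapse to the same formula.
Number of ground instances = 5.

5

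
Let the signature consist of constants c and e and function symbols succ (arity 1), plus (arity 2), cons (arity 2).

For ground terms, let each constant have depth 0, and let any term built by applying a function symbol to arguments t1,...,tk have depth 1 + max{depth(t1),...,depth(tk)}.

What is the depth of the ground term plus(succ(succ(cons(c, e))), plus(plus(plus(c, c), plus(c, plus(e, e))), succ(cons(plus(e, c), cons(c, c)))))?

depth(cons(c, e)) = 1 + max(0, 0) = 1
depth(succ(cons(c, e))) = 1 + depth(cons(c, e)) = 1 + 1 = 2
depth(succ(succ(cons(c, e)))) = 1 + depth(succ(cons(c, e))) = 1 + 2 = 3
depth(plus(c, c)) = 1 + max(0, 0) = 1
depth(plus(e, e)) = 1 + max(0, 0) = 1
depth(plus(c, plus(e, e))) = 1 + max(0, 1) = 2
depth(plus(plus(c, c), plus(c, plus(e, e)))) = 1 + max(1, 2) = 3
depth(plus(e, c)) = 1 + max(0, 0) = 1
depth(cons(c, c)) = 1 + max(0, 0) = 1
depth(cons(plus(e, c), cons(c, c))) = 1 + max(1, 1) = 2
depth(succ(cons(plus(e, c), cons(c, c)))) = 1 + depth(cons(plus(e, c), cons(c, c))) = 1 + 2 = 3
depth(plus(plus(plus(c, c), plus(c, plus(e, e))), succ(cons(plus(e, c), cons(c, c))))) = 1 + max(3, 3) = 4
depth(plus(succ(succ(cons(c, e))), plus(plus(plus(c, c), plus(c, plus(e, e))), succ(cons(plus(e, c), cons(c, c)))))) = 1 + max(3, 4) = 5

5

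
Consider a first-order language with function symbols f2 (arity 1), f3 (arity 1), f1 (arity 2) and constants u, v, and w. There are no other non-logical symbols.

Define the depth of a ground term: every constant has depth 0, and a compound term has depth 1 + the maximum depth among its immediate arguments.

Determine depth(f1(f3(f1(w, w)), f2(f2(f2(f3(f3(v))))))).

6

depth(f1(w, w)) = 1 + max(0, 0) = 1
depth(f3(f1(w, w))) = 1 + depth(f1(w, w)) = 1 + 1 = 2
depth(f3(v)) = 1 + depth(v) = 1 + 0 = 1
depth(f3(f3(v))) = 1 + depth(f3(v)) = 1 + 1 = 2
depth(f2(f3(f3(v)))) = 1 + depth(f3(f3(v))) = 1 + 2 = 3
depth(f2(f2(f3(f3(v))))) = 1 + depth(f2(f3(f3(v)))) = 1 + 3 = 4
depth(f2(f2(f2(f3(f3(v)))))) = 1 + depth(f2(f2(f3(f3(v))))) = 1 + 4 = 5
depth(f1(f3(f1(w, w)), f2(f2(f2(f3(f3(v))))))) = 1 + max(2, 5) = 6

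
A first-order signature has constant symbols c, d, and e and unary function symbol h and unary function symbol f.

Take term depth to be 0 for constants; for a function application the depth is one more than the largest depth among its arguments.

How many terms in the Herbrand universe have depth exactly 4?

Let N_k count ground terms of depth at most k. Each non-constant term of depth ≤ k is some function symbol applied to depth-≤(k−1) arguments, giving N_k = 3 + N_{k-1} + N_{k-1}.
N_0 = 3
N_1 = 3 + 3 + 3 = 9
N_2 = 3 + 9 + 9 = 21
N_3 = 3 + 21 + 21 = 45
N_4 = 3 + 45 + 45 = 93
Terms of depth exactly 4: N_4 − N_3 = 93 − 45 = 48.

48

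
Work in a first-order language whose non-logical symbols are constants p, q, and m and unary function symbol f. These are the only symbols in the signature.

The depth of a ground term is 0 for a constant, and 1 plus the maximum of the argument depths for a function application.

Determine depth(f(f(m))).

depth(f(m)) = 1 + depth(m) = 1 + 0 = 1
depth(f(f(m))) = 1 + depth(f(m)) = 1 + 1 = 2

2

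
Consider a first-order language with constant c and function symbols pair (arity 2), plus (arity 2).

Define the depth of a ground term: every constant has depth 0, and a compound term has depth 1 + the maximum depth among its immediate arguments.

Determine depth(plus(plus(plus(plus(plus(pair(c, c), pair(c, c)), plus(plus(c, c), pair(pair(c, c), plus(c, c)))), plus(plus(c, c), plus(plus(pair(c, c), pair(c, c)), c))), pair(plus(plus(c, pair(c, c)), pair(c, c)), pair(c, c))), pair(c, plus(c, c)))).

7

depth(pair(c, c)) = 1 + max(0, 0) = 1
depth(plus(pair(c, c), pair(c, c))) = 1 + max(1, 1) = 2
depth(plus(c, c)) = 1 + max(0, 0) = 1
depth(pair(pair(c, c), plus(c, c))) = 1 + max(1, 1) = 2
depth(plus(plus(c, c), pair(pair(c, c), plus(c, c)))) = 1 + max(1, 2) = 3
depth(plus(plus(pair(c, c), pair(c, c)), plus(plus(c, c), pair(pair(c, c), plus(c, c))))) = 1 + max(2, 3) = 4
depth(plus(plus(pair(c, c), pair(c, c)), c)) = 1 + max(2, 0) = 3
depth(plus(plus(c, c), plus(plus(pair(c, c), pair(c, c)), c))) = 1 + max(1, 3) = 4
depth(plus(plus(plus(pair(c, c), pair(c, c)), plus(plus(c, c), pair(pair(c, c), plus(c, c)))), plus(plus(c, c), plus(plus(pair(c, c), pair(c, c)), c)))) = 1 + max(4, 4) = 5
depth(plus(c, pair(c, c))) = 1 + max(0, 1) = 2
depth(plus(plus(c, pair(c, c)), pair(c, c))) = 1 + max(2, 1) = 3
depth(pair(plus(plus(c, pair(c, c)), pair(c, c)), pair(c, c))) = 1 + max(3, 1) = 4
depth(plus(plus(plus(plus(pair(c, c), pair(c, c)), plus(plus(c, c), pair(pair(c, c), plus(c, c)))), plus(plus(c, c), plus(plus(pair(c, c), pair(c, c)), c))), pair(plus(plus(c, pair(c, c)), pair(c, c)), pair(c, c)))) = 1 + max(5, 4) = 6
depth(pair(c, plus(c, c))) = 1 + max(0, 1) = 2
depth(plus(plus(plus(plus(plus(pair(c, c), pair(c, c)), plus(plus(c, c), pair(pair(c, c), plus(c, c)))), plus(plus(c, c), plus(plus(pair(c, c), pair(c, c)), c))), pair(plus(plus(c, pair(c, c)), pair(c, c)), pair(c, c))), pair(c, plus(c, c)))) = 1 + max(6, 2) = 7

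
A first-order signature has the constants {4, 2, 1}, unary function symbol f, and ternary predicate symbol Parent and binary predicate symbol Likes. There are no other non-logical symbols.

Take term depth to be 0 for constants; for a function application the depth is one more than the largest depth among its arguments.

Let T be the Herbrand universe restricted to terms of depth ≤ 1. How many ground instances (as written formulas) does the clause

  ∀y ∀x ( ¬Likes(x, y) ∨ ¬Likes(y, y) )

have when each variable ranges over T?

36

Ground terms of depth ≤ 1:
  Let N_k count ground terms of depth at most k. Each non-constant term of depth ≤ k is some function symbol applied to depth-≤(k−1) arguments, giving N_k = 3 + N_{k-1}.
  N_0 = 3
  N_1 = 3 + 3 = 6
  Explicitly: 4, 2, 1, f(4), f(2), f(1).
So there are 6 ground terms available for substitution.
The clause has 2 distinct variables (y, x), each appearing in the body. In the free term algebra distinct substitutions yield syntactically distinct ground instances.
Number of ground instances = 6^2 = 36.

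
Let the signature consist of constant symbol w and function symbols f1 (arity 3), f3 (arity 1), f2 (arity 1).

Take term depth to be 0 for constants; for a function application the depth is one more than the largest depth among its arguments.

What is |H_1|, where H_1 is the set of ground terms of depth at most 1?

4

If N_k denotes the number of depth-≤k ground terms, the 1 constant gives N_0 = 1, and each function symbol of arity r contributes N_{k-1}^r new terms at level k: N_k = 1 + N_{k-1}^3 + N_{k-1} + N_{k-1}.
N_0 = 1
N_1 = 1 + 1^3 + 1 + 1 = 4
Explicitly: w, f1(w, w, w), f3(w), f2(w).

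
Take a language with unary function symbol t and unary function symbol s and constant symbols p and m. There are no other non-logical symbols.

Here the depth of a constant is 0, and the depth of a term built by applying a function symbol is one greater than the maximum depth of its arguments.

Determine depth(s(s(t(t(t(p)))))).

depth(t(p)) = 1 + depth(p) = 1 + 0 = 1
depth(t(t(p))) = 1 + depth(t(p)) = 1 + 1 = 2
depth(t(t(t(p)))) = 1 + depth(t(t(p))) = 1 + 2 = 3
depth(s(t(t(t(p))))) = 1 + depth(t(t(t(p)))) = 1 + 3 = 4
depth(s(s(t(t(t(p)))))) = 1 + depth(s(t(t(t(p))))) = 1 + 4 = 5

5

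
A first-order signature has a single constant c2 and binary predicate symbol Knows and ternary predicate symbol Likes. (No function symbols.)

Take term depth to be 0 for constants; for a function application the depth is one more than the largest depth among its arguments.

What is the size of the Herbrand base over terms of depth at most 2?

First count ground terms of depth ≤ 2.
With no function symbols every ground term is a constant, so there is exactly 1 ground term at every depth bound.
N_0 = 1
N_1 = 1
N_2 = 1
Explicitly: c2.
So |H| = 1.
A ground atom is a predicate applied to a tuple of terms from H, so the count is the sum over predicates of |H|^arity:
  Knows: 1^2 = 1;  Likes: 1^3 = 1
Total ground atoms: 1 + 1 = 2.

2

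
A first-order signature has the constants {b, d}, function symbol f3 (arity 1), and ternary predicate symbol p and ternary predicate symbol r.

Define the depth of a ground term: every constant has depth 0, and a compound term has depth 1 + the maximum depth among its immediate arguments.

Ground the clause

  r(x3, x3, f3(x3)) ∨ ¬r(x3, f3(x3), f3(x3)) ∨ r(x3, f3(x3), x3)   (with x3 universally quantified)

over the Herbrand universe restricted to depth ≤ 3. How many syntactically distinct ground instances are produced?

Ground terms of depth ≤ 3:
  Let N_k = |{terms of depth ≤ k}|. Then N_0 = 2 and N_k = 2 + N_{k-1} for k ≥ 1 (one summand per function symbol, arity giving the exponent).
  N_0 = 2
  N_1 = 2 + 2 = 4
  N_2 = 2 + 4 = 6
  N_3 = 2 + 6 = 8
So there are 8 ground terms available for substitution.
The clause has 1 distinct variable (x3), which appears in the body. In the free term algebra distinct substitutions yield syntactically distinct ground instances.
Number of ground instances = 8.

8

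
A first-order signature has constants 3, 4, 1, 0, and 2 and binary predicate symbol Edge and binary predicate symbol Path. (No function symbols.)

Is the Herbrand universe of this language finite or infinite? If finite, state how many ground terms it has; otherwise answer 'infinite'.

There are no function symbols, so every ground term is one of the 5 constants.
The Herbrand universe is {3, 4, 1, 0, 2}, which is finite with 5 elements.

5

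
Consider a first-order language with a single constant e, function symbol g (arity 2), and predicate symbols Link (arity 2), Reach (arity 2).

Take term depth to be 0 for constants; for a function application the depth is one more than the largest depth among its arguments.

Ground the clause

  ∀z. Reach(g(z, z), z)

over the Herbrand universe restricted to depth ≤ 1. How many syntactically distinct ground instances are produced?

2

Ground terms of depth ≤ 1:
  Count level by level. With function symbols g/2, the terms of depth ≤ k are the 1 constant together with each function applied to depth-≤(k−1) tuples, so N_k = 1 + N_{k-1}^2.
  N_0 = 1
  N_1 = 1 + 1^2 = 2
So there are 2 ground terms available for substitution.
The body mentions the single quantified variable z; since ground terms form a free algebra, no two substitutions collapse to the same formula.
Number of ground instances = 2.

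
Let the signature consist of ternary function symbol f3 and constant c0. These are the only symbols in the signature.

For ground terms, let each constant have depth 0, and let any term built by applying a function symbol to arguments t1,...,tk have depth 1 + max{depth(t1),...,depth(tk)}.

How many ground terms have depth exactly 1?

1

If N_k denotes the number of depth-≤k ground terms, the 1 constant gives N_0 = 1, and each function symbol of arity r contributes N_{k-1}^r new terms at level k: N_k = 1 + N_{k-1}^3.
N_0 = 1
N_1 = 1 + 1^3 = 2
Terms of depth exactly 1: N_1 − N_0 = 2 − 1 = 1.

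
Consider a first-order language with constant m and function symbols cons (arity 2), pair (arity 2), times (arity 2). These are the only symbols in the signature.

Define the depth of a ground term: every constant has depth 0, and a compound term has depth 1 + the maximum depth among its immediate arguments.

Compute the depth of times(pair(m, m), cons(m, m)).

2

depth(pair(m, m)) = 1 + max(0, 0) = 1
depth(cons(m, m)) = 1 + max(0, 0) = 1
depth(times(pair(m, m), cons(m, m))) = 1 + max(1, 1) = 2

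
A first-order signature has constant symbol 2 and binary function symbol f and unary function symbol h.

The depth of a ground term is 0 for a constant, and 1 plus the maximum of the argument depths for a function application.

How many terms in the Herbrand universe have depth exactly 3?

Let N_k = |{terms of depth ≤ k}|. Then N_0 = 1 and N_k = 1 + N_{k-1}^2 + N_{k-1} for k ≥ 1 (one summand per function symbol, arity giving the exponent).
N_0 = 1
N_1 = 1 + 1^2 + 1 = 3
N_2 = 1 + 3^2 + 3 = 13
N_3 = 1 + 13^2 + 13 = 183
Terms of depth exactly 3: N_3 − N_2 = 183 − 13 = 170.

170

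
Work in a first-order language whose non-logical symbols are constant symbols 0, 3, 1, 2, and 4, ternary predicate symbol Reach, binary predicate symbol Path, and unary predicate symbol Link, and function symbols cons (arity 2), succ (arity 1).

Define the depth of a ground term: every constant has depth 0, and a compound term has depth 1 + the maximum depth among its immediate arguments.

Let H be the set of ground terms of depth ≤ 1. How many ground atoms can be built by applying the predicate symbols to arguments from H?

First count ground terms of depth ≤ 1.
Let N_k count ground terms of depth at most k. Each non-constant term of depth ≤ k is some function symbol applied to depth-≤(k−1) arguments, giving N_k = 5 + N_{k-1}^2 + N_{k-1}.
N_0 = 5
N_1 = 5 + 5^2 + 5 = 35
So |H| = 35.
For each predicate symbol, the number of ground atoms is |H| raised to its arity; summing:
  Reach: 35^3 = 42875;  Path: 35^2 = 1225;  Link: 35
Total ground atoms: 42875 + 1225 + 35 = 44135.

44135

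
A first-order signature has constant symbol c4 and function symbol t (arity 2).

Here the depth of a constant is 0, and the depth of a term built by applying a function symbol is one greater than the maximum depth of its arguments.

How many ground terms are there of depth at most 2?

Write N_k for the number of ground terms of depth ≤ k. A term of depth ≤ k is either a constant or a function symbol applied to arguments of depth ≤ k−1, so N_k = 1 + N_{k-1}^2.
N_0 = 1
N_1 = 1 + 1^2 = 2
N_2 = 1 + 2^2 = 5

5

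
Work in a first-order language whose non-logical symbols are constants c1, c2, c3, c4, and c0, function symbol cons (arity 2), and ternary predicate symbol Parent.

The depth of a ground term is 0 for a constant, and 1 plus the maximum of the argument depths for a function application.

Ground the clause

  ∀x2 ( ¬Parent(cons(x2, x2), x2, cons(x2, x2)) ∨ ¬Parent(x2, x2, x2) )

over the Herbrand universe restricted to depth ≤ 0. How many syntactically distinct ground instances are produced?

5

Ground terms of depth ≤ 0:
  Write N_k for the number of ground terms of depth ≤ k. A term of depth ≤ k is either a constant or a function symbol applied to arguments of depth ≤ k−1, so N_k = 5 + N_{k-1}^2.
  N_0 = 5
  Explicitly: c1, c2, c3, c4, c0.
So there are 5 ground terms available for substitution.
There is 1 variable to instantiate (x2),  occurring in at least one literal, so different choices give different ground instances.
Number of ground instances = 5.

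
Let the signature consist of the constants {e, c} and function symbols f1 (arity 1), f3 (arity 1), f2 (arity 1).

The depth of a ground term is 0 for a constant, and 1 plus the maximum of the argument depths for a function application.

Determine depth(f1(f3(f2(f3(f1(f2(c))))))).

6

depth(f2(c)) = 1 + depth(c) = 1 + 0 = 1
depth(f1(f2(c))) = 1 + depth(f2(c)) = 1 + 1 = 2
depth(f3(f1(f2(c)))) = 1 + depth(f1(f2(c))) = 1 + 2 = 3
depth(f2(f3(f1(f2(c))))) = 1 + depth(f3(f1(f2(c)))) = 1 + 3 = 4
depth(f3(f2(f3(f1(f2(c)))))) = 1 + depth(f2(f3(f1(f2(c))))) = 1 + 4 = 5
depth(f1(f3(f2(f3(f1(f2(c))))))) = 1 + depth(f3(f2(f3(f1(f2(c)))))) = 1 + 5 = 6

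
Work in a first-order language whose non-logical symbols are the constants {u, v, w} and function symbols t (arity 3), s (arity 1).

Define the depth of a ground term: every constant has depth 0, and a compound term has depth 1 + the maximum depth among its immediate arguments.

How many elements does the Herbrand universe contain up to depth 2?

35973

If N_k denotes the number of depth-≤k ground terms, the 3 constants give N_0 = 3, and each function symbol of arity r contributes N_{k-1}^r new terms at level k: N_k = 3 + N_{k-1}^3 + N_{k-1}.
N_0 = 3
N_1 = 3 + 3^3 + 3 = 33
N_2 = 3 + 33^3 + 33 = 35973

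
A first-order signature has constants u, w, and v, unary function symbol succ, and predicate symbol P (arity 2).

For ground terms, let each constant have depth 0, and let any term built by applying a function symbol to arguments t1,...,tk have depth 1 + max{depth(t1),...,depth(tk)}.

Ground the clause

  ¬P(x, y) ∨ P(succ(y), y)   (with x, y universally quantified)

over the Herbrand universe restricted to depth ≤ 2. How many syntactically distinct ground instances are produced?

Ground terms of depth ≤ 2:
  If N_k denotes the number of depth-≤k ground terms, the 3 constants give N_0 = 3, and each function symbol of arity r contributes N_{k-1}^r new terms at level k: N_k = 3 + N_{k-1}.
  N_0 = 3
  N_1 = 3 + 3 = 6
  N_2 = 3 + 6 = 9
  Explicitly: u, w, v, succ(u), succ(w), succ(v), succ(succ(u)), succ(succ(w)), succ(succ(v)).
So there are 9 ground terms available for substitution.
The body mentions every one of the 2 quantified variables; since ground terms form a free algebra, no two substitutions collapse to the same formula.
Number of ground instances = 9^2 = 81.

81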